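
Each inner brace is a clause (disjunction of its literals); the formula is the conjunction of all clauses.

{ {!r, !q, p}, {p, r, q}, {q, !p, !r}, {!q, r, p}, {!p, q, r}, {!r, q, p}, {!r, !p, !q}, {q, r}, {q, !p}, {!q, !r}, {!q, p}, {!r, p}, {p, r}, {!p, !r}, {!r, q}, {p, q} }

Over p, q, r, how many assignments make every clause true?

1

There are 2^3 = 8 truth assignments over (p, q, r).
Check each against the 16 clauses (columns in the order p, q, r):
  F F F  ✗ fails (p || r || q)
  F F T  ✗ fails (!r || q || p)
  F T F  ✗ fails (!q || r || p)
  F T T  ✗ fails (!r || !q || p)
  T F F  ✗ fails (!p || q || r)
  T F T  ✗ fails (q || !p || !r)
  T T F  ✓ satisfies all
  T T T  ✗ fails (!r || !p || !q)
1 of the 8 rows is a model.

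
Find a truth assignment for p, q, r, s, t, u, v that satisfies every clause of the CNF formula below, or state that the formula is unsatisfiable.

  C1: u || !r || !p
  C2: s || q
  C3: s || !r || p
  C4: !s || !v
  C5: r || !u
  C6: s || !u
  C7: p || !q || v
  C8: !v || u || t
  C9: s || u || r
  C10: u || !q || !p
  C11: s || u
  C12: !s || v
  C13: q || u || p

Branch on s: set s = true.
The clause (!v) is unit, so v = false.
That conflicts with the unit clause (v).
So s must be the other value — set s = false.
The clause (q) is unit, so q = true.
The clause (!u) is unit, so u = false.
That conflicts with the unit clause (u).
Neither s = true nor s = false works.

UNSATISFIABLE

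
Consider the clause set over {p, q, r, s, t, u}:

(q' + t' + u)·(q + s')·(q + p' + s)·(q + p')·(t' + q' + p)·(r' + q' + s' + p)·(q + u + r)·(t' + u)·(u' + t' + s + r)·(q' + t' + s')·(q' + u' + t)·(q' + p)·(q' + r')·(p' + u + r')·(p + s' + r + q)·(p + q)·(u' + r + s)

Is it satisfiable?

Branch on q: set q = 1.
The clause (p) is unit, so p = 1.
The clause (r') is unit, so r = 0.
Branch on t: set t = 0.
The clause (u') is unit, so u = 0.
No clause remains; s is free.
A satisfying assignment: p: 1, q: 1, r: 0, s: 0, t: 0, u: 0.

Yes, satisfiable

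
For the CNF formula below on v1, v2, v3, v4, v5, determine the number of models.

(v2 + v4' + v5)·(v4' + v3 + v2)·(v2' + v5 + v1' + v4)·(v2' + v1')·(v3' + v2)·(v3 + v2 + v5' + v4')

There are 2^5 = 32 truth assignments over (v1, v2, v3, v4, v5).
Split on v2. With v2 = 1, the clauses containing v2 are satisfied and v2' drops from the rest; 8 of the 2^4 = 16 assignments to the other variables satisfy what remains.
With v2 = 0, by the same count on the reduced clause set, 4 assignments work.
Total: 8 + 4 = 12.

12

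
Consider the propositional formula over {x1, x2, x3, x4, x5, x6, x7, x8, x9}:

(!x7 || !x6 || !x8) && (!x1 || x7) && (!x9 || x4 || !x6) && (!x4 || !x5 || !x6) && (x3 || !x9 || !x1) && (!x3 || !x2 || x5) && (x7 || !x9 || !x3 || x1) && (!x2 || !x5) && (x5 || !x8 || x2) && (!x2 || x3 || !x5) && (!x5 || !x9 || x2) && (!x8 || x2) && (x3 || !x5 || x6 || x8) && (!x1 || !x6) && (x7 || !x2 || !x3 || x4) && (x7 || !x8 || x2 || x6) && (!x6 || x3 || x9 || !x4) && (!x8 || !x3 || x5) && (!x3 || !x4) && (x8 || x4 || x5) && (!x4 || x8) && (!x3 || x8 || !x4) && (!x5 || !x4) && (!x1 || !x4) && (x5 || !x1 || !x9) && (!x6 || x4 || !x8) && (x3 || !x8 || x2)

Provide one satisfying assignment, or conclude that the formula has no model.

x1=false; x2=true; x3=false; x4=false; x5=false; x6=false; x7=true; x8=true; x9=true

Try x1 = false.
Try x2 = true.
(!x5) alone gives x5 = false.
(!x3) alone gives x3 = false.
Try x8 = true.
Try x7 = true.
(!x6) alone gives x6 = false.
Every clause is now satisfied; x4, x9 are unconstrained.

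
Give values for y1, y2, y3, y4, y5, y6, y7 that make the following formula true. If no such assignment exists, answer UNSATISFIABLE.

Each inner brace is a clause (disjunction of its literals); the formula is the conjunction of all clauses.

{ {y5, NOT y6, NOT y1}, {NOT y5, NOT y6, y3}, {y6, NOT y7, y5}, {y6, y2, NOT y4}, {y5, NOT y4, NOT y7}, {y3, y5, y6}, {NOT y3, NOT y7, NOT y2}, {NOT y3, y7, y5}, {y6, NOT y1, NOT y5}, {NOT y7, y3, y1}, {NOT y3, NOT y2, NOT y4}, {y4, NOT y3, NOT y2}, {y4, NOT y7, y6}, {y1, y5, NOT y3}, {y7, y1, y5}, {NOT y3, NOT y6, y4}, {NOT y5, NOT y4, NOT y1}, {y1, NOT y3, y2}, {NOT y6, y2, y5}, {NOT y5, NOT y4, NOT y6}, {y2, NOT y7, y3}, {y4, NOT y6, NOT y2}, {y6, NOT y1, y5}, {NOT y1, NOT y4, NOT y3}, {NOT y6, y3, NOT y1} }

y1 ↦ false; y2 ↦ true; y3 ↦ false; y4 ↦ true; y5 ↦ true; y6 ↦ false; y7 ↦ false

Case y5 = true:
Case y6 = false:
From the singleton clause (NOT y1), y1 = false.
Case y2 = true:
Case y3 = false:
From the singleton clause (NOT y7), y7 = false.
All clauses hold; y4 can take either value.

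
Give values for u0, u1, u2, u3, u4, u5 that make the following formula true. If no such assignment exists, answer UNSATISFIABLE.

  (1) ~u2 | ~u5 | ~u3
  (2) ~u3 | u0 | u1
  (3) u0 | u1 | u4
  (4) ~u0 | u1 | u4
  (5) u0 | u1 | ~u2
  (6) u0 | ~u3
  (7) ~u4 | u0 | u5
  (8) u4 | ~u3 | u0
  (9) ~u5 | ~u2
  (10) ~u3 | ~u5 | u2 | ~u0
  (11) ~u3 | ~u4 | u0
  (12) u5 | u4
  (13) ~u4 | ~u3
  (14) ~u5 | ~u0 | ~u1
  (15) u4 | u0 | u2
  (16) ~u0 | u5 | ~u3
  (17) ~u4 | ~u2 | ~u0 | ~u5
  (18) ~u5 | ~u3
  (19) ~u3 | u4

Suppose u0 = 1.
Suppose u1 = 0.
(u4) alone gives u4 = 1.
(~u3) alone gives u3 = 0.
Suppose u5 = 0.
No clause remains; u2 is free.

u0: 1,  u1: 0,  u2: 0,  u3: 0,  u4: 1,  u5: 0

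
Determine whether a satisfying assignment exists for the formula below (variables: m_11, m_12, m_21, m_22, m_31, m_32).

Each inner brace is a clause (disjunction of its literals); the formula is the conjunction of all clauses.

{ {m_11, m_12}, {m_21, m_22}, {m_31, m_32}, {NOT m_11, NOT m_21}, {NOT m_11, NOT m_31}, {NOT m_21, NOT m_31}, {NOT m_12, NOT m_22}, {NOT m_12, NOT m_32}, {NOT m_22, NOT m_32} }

No

Suppose m_11 = true.
Unit clause (NOT m_21) forces m_21 = false.
Unit clause (m_22) forces m_22 = true.
Unit clause (NOT m_31) forces m_31 = false.
Unit clause (m_32) forces m_32 = true.
That conflicts with the unit clause (NOT m_32).
Backtrack on m_11: now try m_11 = false.
Unit clause (m_12) forces m_12 = true.
Unit clause (NOT m_22) forces m_22 = false.
Unit clause (m_21) forces m_21 = true.
Unit clause (NOT m_31) forces m_31 = false.
Unit clause (m_32) forces m_32 = true.
That conflicts with the unit clause (NOT m_32).
Both values of m_11 lead to a conflict.
No assignment satisfies every clause.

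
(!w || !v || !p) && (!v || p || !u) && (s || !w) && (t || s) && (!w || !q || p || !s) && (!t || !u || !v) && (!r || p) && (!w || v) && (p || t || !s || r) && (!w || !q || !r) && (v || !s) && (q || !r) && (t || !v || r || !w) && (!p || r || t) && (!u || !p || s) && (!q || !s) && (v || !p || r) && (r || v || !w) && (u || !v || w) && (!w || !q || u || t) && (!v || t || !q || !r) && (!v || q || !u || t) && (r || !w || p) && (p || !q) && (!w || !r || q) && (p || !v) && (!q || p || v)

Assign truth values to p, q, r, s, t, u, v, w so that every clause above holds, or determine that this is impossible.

p: false; q: false; r: false; s: false; t: true; u: false; v: false; w: false

Suppose s = false.
(!w) alone gives w = false.
(t) alone gives t = true.
Suppose u = false.
(!v) alone gives v = false.
Suppose r = false.
(!p) alone gives p = false.
(!q) alone gives q = false.
This assignment satisfies each clause.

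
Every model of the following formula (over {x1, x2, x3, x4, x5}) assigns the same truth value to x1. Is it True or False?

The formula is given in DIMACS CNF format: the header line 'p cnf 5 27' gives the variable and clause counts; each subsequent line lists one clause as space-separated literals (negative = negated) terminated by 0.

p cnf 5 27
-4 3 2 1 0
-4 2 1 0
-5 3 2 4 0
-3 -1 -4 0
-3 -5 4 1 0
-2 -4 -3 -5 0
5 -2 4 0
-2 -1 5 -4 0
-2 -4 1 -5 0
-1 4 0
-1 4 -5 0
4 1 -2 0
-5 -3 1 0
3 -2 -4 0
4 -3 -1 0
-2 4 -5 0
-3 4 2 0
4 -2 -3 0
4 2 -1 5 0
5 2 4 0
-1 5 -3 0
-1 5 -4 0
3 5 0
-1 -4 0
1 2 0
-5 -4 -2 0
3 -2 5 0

Suppose x1 = True.
(x4) alone gives x4 = True.
That conflicts with the unit clause (¬x4).
So every satisfying assignment has x1 = False.

False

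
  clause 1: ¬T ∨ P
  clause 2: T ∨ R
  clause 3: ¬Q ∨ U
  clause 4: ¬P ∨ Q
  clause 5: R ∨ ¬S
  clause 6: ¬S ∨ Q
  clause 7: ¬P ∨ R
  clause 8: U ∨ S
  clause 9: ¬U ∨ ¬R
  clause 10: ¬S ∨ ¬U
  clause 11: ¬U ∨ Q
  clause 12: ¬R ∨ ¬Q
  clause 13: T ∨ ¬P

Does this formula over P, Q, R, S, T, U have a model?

No, unsatisfiable

Suppose T = False.
Unit clause (R) forces R = True.
Unit clause (¬U) forces U = False.
Unit clause (¬Q) forces Q = False.
Unit clause (¬P) forces P = False.
Unit clause (¬S) forces S = False.
Now (S) is unsatisfied and unit — conflict.
Backtrack on T: now try T = True.
Unit clause (P) forces P = True.
Unit clause (Q) forces Q = True.
Unit clause (U) forces U = True.
Unit clause (R) forces R = True.
Now (¬R) is unsatisfied and unit — conflict.
Both values of T lead to a conflict.
No assignment satisfies every clause.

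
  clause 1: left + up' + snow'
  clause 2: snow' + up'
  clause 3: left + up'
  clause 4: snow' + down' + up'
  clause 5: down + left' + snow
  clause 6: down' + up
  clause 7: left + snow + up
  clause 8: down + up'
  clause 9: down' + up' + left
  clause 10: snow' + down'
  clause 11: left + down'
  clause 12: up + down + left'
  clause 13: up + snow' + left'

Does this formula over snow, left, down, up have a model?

Satisfiable

Suppose snow = 1.
(up') alone gives up = 0.
(down') alone gives down = 0.
(left') alone gives left = 0.
Every clause now holds.
A satisfying assignment: snow ↦ 1; left ↦ 0; down ↦ 0; up ↦ 0.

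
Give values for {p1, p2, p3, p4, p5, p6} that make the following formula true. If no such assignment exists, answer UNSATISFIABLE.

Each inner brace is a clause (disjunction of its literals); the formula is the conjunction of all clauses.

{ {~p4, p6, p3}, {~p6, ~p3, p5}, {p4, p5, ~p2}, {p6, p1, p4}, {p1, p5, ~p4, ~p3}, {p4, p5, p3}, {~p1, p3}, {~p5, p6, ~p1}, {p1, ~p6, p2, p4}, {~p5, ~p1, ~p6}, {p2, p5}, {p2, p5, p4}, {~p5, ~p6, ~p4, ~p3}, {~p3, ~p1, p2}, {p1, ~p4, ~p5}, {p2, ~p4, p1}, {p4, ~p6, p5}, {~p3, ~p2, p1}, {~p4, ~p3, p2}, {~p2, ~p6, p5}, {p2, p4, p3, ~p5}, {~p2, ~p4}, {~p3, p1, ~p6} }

Try p1 = 0.
Try p6 = 1.
(~p3) alone gives p3 = 0.
Try p4 = 0.
(p5) alone gives p5 = 1.
(p2) alone gives p2 = 1.
This assignment satisfies each clause.

p1=0, p2=1, p3=0, p4=0, p5=1, p6=1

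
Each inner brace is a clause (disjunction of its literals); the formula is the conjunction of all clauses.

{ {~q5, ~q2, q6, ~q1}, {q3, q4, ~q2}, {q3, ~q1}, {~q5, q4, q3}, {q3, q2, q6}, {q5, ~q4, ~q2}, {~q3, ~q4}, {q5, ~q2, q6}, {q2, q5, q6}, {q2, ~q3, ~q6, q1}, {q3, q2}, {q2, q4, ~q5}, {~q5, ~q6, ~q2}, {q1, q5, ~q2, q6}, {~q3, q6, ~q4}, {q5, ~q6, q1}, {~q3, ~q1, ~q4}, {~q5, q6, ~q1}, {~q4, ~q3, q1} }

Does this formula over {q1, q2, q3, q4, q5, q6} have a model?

Satisfiable

Case q3 = 1:
The clause (~q4) is unit, so q4 = 0.
Case q2 = 0:
The clause (~q5) is unit, so q5 = 0.
The clause (q6) is unit, so q6 = 1.
The clause (q1) is unit, so q1 = 1.
This assignment satisfies each clause.
A satisfying assignment: q1=1; q2=0; q3=1; q4=0; q5=0; q6=1.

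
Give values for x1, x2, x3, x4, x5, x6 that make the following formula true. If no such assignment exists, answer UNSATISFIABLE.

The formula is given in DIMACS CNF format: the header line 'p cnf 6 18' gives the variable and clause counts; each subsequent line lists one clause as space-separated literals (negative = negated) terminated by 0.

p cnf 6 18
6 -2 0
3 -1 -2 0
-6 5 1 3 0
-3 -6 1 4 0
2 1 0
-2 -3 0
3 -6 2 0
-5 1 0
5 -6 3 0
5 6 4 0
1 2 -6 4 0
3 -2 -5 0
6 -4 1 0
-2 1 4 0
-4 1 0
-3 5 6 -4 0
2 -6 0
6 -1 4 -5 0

x1 ↦ True,  x2 ↦ False,  x3 ↦ False,  x4 ↦ True,  x5 ↦ False,  x6 ↦ False

Branch on x6: set x6 = False.
From the singleton clause (¬x2), x2 = False.
From the singleton clause (x1), x1 = True.
Branch on x5: set x5 = False.
From the singleton clause (x4), x4 = True.
From the singleton clause (¬x3), x3 = False.
All clauses are satisfied.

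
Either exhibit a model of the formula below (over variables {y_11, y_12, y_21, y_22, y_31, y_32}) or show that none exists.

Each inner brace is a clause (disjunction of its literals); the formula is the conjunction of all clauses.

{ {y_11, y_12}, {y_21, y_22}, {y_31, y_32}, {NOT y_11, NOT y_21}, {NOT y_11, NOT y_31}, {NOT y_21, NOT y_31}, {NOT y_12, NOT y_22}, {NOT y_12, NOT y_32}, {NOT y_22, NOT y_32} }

Branch on y_11: set y_11 = true.
The clause (NOT y_21) is unit, so y_21 = false.
The clause (y_22) is unit, so y_22 = true.
The clause (NOT y_31) is unit, so y_31 = false.
The clause (y_32) is unit, so y_32 = true.
That conflicts with the unit clause (NOT y_32).
That branch fails; take y_11 = false instead.
The clause (y_12) is unit, so y_12 = true.
The clause (NOT y_22) is unit, so y_22 = false.
The clause (y_21) is unit, so y_21 = true.
The clause (NOT y_31) is unit, so y_31 = false.
The clause (y_32) is unit, so y_32 = true.
That conflicts with the unit clause (NOT y_32).
Neither y_11 = true nor y_11 = false works.

UNSATISFIABLE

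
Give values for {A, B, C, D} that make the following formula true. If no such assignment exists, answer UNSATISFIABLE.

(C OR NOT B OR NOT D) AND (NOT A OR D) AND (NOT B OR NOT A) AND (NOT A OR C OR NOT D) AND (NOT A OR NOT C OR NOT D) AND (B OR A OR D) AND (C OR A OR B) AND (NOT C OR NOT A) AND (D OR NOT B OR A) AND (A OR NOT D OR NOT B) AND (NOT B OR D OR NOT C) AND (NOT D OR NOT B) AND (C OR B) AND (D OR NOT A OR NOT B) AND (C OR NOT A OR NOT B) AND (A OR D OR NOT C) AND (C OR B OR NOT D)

Branch on A: set A = false.
Branch on B: set B = false.
The clause (D) is unit, so D = true.
The clause (C) is unit, so C = true.
This assignment satisfies each clause.

A=false,  B=false,  C=true,  D=true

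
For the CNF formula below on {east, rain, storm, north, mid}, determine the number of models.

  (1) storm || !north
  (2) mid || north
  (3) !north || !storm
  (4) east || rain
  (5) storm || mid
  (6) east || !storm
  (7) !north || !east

There are 2^5 = 32 truth assignments over (east, rain, storm, north, mid).
Split on storm. With storm = true, the clauses containing storm are satisfied and !storm drops from the rest; 2 of the 2^4 = 16 assignments to the other variables satisfy what remains.
With storm = false, by the same count on the reduced clause set, 3 assignments work.
(One model: east=F, rain=T, storm=F, north=F, mid=T.)
Total: 2 + 3 = 5.

5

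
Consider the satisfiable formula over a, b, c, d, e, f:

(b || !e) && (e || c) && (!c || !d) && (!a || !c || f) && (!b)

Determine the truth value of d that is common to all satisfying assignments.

Suppose d = true.
Unit clause (!c) forces c = false.
Unit clause (e) forces e = true.
Unit clause (b) forces b = true.
Now (!b) is unsatisfied and unit — conflict.
So every satisfying assignment has d = False.

False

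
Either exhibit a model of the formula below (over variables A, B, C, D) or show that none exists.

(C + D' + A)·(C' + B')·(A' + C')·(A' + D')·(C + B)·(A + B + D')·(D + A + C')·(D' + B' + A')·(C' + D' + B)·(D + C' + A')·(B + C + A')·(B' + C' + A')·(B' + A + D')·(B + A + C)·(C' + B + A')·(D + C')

A ↦ 0; B ↦ 1; C ↦ 0; D ↦ 0

Case C = 0:
The clause (B) is unit, so B = 1.
Case D = 0:
Every clause is now satisfied; A is unconstrained.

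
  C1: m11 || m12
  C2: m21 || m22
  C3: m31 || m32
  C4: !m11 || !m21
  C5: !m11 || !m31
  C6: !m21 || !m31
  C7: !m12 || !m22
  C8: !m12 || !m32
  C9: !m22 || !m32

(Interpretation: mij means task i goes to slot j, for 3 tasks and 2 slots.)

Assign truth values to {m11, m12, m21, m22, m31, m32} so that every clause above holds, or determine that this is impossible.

Try m11 = true.
Unit clause (!m21) forces m21 = false.
Unit clause (m22) forces m22 = true.
Unit clause (!m31) forces m31 = false.
Unit clause (m32) forces m32 = true.
But (!m32) is also a unit clause — contradiction.
So m11 must be the other value — set m11 = false.
Unit clause (m12) forces m12 = true.
Unit clause (!m22) forces m22 = false.
Unit clause (m21) forces m21 = true.
Unit clause (!m31) forces m31 = false.
Unit clause (m32) forces m32 = true.
But (!m32) is also a unit clause — contradiction.
Either choice for m11 ends in contradiction.

UNSATISFIABLE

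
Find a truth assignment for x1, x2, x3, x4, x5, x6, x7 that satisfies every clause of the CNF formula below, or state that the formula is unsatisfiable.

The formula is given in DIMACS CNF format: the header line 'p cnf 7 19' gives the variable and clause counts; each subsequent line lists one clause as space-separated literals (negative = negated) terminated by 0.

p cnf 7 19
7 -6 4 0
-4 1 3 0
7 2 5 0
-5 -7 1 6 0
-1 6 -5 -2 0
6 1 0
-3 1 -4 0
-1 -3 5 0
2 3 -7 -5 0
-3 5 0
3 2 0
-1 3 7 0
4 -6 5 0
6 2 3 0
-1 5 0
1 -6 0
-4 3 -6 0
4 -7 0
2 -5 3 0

x1=True, x2=False, x3=True, x4=True, x5=True, x6=False, x7=False

Suppose x6 = False.
From the singleton clause (x1), x1 = True.
From the singleton clause (x5), x5 = True.
From the singleton clause (¬x2), x2 = False.
From the singleton clause (x3), x3 = True.
Suppose x4 = True.
No clause remains; x7 is free.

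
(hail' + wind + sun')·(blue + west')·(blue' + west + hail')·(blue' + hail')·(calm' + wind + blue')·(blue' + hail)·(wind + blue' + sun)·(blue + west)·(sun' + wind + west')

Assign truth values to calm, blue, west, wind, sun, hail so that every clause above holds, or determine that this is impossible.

Suppose blue = 1.
(hail') alone gives hail = 0.
But (hail) is also a unit clause — contradiction.
That branch fails; take blue = 0 instead.
(west') alone gives west = 0.
But (west) is also a unit clause — contradiction.
Both values of blue lead to a conflict.

UNSATISFIABLE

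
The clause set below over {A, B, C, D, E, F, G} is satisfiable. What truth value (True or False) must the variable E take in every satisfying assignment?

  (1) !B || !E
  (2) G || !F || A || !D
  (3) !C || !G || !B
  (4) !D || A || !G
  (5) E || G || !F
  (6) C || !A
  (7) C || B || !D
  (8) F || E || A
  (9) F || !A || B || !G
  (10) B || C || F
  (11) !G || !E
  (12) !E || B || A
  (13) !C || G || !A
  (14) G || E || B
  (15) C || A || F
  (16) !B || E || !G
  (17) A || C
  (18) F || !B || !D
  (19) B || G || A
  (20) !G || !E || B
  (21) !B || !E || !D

False

Suppose E = true.
From the singleton clause (!B), B = false.
From the singleton clause (!G), G = false.
From the singleton clause (A), A = true.
From the singleton clause (C), C = true.
But (!C) is also a unit clause — contradiction.
So every satisfying assignment has E = False.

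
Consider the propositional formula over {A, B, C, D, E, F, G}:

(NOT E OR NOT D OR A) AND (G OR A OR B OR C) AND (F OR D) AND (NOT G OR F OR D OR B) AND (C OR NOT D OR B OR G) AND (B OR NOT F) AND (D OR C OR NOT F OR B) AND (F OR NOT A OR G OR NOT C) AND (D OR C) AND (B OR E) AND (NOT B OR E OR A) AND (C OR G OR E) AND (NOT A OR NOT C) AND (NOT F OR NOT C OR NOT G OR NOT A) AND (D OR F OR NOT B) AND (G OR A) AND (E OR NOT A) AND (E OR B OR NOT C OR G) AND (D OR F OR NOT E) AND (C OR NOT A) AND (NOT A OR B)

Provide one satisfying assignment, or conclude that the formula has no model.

A ↦ false, B ↦ true, C ↦ true, D ↦ false, E ↦ true, F ↦ true, G ↦ true

Case F = true:
Unit clause (B) forces B = true.
Case D = false:
Unit clause (C) forces C = true.
Unit clause (NOT A) forces A = false.
Unit clause (E) forces E = true.
Unit clause (G) forces G = true.
Every clause now holds.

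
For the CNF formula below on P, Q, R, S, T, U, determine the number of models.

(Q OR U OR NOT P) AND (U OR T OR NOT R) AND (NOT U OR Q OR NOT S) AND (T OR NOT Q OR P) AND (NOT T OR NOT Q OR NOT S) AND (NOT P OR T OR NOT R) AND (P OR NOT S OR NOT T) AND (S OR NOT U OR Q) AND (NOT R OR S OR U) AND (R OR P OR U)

There are 2^6 = 64 truth assignments over (P, Q, R, S, T, U).
Split on R. With R = true, the clauses containing R are satisfied and NOT R drops from the rest; 2 of the 2^5 = 32 assignments to the other variables satisfy what remains.
With R = false, by the same count on the reduced clause set, 7 assignments work.
Total: 2 + 7 = 9.

9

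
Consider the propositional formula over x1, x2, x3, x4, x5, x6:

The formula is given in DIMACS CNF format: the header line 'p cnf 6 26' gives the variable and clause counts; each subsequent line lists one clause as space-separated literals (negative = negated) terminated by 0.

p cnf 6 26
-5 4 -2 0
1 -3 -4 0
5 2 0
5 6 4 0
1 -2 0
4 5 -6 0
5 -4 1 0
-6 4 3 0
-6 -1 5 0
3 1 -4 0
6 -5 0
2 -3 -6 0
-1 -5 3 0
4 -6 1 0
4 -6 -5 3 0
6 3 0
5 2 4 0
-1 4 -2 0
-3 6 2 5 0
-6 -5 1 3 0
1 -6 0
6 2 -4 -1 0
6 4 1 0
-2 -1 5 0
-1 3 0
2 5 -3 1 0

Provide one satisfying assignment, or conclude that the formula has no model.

x1=True; x2=True; x3=True; x4=True; x5=True; x6=True

Case x5 = True:
Unit clause (x6) forces x6 = True.
Unit clause (x1) forces x1 = True.
Unit clause (x3) forces x3 = True.
Unit clause (x2) forces x2 = True.
Unit clause (x4) forces x4 = True.
All clauses are satisfied.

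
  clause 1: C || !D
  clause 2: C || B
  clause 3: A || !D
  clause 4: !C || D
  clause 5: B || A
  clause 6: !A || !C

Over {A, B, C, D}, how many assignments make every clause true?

2

There are 2^4 = 16 truth assignments over (A, B, C, D).
Check each against the 6 clauses (columns in the order A, B, C, D):
  F F F F  ✗ fails (C || B)
  F F F T  ✗ fails (C || !D)
  F F T F  ✗ fails (!C || D)
  F F T T  ✗ fails (A || !D)
  F T F F  ✓ satisfies all
  F T F T  ✗ fails (C || !D)
  F T T F  ✗ fails (!C || D)
  F T T T  ✗ fails (A || !D)
  T F F F  ✗ fails (C || B)
  T F F T  ✗ fails (C || !D)
  T F T F  ✗ fails (!C || D)
  T F T T  ✗ fails (!A || !C)
  T T F F  ✓ satisfies all
  T T F T  ✗ fails (C || !D)
  T T T F  ✗ fails (!C || D)
  T T T T  ✗ fails (!A || !C)
2 of the 16 rows are models.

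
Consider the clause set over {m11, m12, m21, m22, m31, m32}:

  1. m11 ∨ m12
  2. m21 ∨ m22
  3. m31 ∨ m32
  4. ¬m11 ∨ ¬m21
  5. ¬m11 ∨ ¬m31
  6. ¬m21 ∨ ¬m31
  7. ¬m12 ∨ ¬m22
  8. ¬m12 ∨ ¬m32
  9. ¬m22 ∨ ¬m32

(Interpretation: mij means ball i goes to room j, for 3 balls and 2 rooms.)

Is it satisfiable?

No, unsatisfiable

Suppose m11 = True.
(¬m21) alone gives m21 = False.
(m22) alone gives m22 = True.
(¬m31) alone gives m31 = False.
(m32) alone gives m32 = True.
Now (¬m32) is unsatisfied and unit — conflict.
So m11 must be the other value — set m11 = False.
(m12) alone gives m12 = True.
(¬m22) alone gives m22 = False.
(m21) alone gives m21 = True.
(¬m31) alone gives m31 = False.
(m32) alone gives m32 = True.
Now (¬m32) is unsatisfied and unit — conflict.
Neither m11 = True nor m11 = False works.
No assignment satisfies every clause.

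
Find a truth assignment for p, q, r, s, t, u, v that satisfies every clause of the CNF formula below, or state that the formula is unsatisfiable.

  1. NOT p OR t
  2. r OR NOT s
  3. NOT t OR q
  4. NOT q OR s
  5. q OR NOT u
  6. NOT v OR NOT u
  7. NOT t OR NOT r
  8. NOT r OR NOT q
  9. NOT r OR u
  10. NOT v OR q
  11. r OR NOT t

Case p = false:
Case r = false:
From the singleton clause (NOT s), s = false.
From the singleton clause (NOT q), q = false.
From the singleton clause (NOT t), t = false.
From the singleton clause (NOT u), u = false.
From the singleton clause (NOT v), v = false.
All clauses are satisfied.

p ↦ false, q ↦ false, r ↦ false, s ↦ false, t ↦ false, u ↦ false, v ↦ false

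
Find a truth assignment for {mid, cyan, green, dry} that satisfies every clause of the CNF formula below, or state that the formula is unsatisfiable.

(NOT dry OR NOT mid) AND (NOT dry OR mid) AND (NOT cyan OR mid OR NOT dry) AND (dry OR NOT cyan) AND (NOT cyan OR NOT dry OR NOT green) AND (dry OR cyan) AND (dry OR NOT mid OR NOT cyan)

UNSATISFIABLE

Branch on dry: set dry = false.
(NOT cyan) alone gives cyan = false.
But (cyan) is also a unit clause — contradiction.
So dry must be the other value — set dry = true.
(NOT mid) alone gives mid = false.
But (mid) is also a unit clause — contradiction.
Neither dry = true nor dry = false works.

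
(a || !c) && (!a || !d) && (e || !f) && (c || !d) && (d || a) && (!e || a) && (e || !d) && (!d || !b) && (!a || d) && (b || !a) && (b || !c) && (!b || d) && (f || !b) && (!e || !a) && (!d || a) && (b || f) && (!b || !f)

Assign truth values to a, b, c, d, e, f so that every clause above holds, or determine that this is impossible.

UNSATISFIABLE

Suppose a = true.
(!d) alone gives d = false.
That conflicts with the unit clause (d).
Undo a and try a = false.
(!c) alone gives c = false.
(!d) alone gives d = false.
That conflicts with the unit clause (d).
Both values of a lead to a conflict.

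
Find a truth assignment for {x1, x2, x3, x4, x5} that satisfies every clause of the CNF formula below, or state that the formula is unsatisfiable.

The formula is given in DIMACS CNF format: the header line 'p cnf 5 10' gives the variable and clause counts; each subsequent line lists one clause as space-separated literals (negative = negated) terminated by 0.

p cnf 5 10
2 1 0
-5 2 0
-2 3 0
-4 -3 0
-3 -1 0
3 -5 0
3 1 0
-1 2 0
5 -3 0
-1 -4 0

Branch on x2: set x2 = True.
(x3) alone gives x3 = True.
(¬x4) alone gives x4 = False.
(¬x1) alone gives x1 = False.
(x5) alone gives x5 = True.
Every clause now holds.

x1=False, x2=True, x3=True, x4=False, x5=True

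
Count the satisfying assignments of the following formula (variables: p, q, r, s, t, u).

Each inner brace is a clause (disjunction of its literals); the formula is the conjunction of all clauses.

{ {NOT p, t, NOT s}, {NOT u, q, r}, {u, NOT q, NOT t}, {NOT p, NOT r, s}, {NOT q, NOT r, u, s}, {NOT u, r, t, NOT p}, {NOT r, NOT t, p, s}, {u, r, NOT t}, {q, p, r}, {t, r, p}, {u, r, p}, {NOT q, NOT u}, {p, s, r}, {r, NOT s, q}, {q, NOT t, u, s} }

11

There are 2^6 = 64 truth assignments over (p, q, r, s, t, u).
Split on s. With s = true, the clauses containing s are satisfied and NOT s drops from the rest; 7 of the 2^5 = 32 assignments to the other variables satisfy what remains.
With s = false, by the same count on the reduced clause set, 4 assignments work.
(One model: p=F, q=F, r=T, s=F, t=F, u=F.)
Total: 7 + 4 = 11.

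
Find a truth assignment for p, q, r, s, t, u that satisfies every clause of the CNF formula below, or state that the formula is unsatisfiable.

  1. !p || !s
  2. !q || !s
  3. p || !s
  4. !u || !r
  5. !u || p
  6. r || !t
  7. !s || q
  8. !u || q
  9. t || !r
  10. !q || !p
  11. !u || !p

Try p = true.
Unit clause (!s) forces s = false.
Unit clause (!q) forces q = false.
Unit clause (!u) forces u = false.
Try r = false.
Unit clause (!t) forces t = false.
All clauses are satisfied.

p ↦ true, q ↦ false, r ↦ false, s ↦ false, t ↦ false, u ↦ false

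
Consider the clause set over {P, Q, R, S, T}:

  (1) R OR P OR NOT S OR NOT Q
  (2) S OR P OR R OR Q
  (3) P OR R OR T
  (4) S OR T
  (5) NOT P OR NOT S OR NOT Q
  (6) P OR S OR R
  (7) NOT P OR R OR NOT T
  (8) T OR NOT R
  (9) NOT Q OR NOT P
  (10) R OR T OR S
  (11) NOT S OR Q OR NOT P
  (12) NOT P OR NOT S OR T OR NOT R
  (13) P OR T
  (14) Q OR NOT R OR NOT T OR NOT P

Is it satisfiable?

Satisfiable

Try S = true.
Try P = false.
From the singleton clause (T), T = true.
Try R = true.
No clause remains; Q is free.
A satisfying assignment: P ↦ false; Q ↦ false; R ↦ true; S ↦ true; T ↦ true.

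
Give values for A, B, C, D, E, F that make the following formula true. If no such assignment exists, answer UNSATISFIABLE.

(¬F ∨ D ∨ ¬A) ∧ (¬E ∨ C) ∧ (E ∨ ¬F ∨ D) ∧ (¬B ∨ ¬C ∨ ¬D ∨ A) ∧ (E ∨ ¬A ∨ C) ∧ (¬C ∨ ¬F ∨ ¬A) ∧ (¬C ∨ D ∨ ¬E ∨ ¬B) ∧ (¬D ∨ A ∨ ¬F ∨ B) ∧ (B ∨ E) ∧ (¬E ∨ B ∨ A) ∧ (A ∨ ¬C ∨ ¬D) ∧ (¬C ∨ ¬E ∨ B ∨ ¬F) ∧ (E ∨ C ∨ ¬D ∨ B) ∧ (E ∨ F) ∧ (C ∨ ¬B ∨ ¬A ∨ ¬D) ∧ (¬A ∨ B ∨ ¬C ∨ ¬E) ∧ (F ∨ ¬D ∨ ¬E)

Case E = False:
Unit clause (B) forces B = True.
Unit clause (F) forces F = True.
Unit clause (D) forces D = True.
Case C = False:
Unit clause (¬A) forces A = False.
All clauses are satisfied.

A: False,  B: True,  C: False,  D: True,  E: False,  F: True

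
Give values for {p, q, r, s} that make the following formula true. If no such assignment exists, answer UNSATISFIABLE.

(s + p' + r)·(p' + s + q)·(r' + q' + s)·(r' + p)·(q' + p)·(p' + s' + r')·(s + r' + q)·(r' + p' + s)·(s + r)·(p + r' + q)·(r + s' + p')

p=0, q=0, r=0, s=1

Try r = 0.
From the singleton clause (s), s = 1.
From the singleton clause (p'), p = 0.
From the singleton clause (q'), q = 0.
All clauses are satisfied.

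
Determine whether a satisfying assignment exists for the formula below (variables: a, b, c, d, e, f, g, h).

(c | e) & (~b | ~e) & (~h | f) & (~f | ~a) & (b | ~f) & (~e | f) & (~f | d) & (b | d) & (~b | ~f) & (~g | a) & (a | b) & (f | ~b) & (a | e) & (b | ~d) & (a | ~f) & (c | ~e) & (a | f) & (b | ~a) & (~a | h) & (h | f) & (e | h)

No, unsatisfiable

Try c = 1.
Try b = 0.
Unit clause (~f) forces f = 0.
Unit clause (~h) forces h = 0.
Now (h) is unsatisfied and unit — conflict.
So b must be the other value — set b = 1.
Unit clause (~e) forces e = 0.
Unit clause (~f) forces f = 0.
Now (f) is unsatisfied and unit — conflict.
Both values of b lead to a conflict.
So c must be the other value — set c = 0.
Unit clause (e) forces e = 1.
Now (~e) is unsatisfied and unit — conflict.
Both values of c lead to a conflict.
No assignment satisfies every clause.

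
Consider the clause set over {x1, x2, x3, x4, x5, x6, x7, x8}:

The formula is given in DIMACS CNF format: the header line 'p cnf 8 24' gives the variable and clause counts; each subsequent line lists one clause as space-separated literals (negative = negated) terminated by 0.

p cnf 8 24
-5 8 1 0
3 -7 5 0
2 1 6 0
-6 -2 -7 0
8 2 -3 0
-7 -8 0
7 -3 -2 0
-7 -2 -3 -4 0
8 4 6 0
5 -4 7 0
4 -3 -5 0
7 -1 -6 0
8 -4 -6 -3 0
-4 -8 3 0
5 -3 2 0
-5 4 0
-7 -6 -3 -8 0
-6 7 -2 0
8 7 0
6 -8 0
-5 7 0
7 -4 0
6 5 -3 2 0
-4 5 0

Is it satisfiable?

Satisfiable

Suppose x7 = True.
From the singleton clause (¬x8), x8 = False.
Suppose x5 = True.
From the singleton clause (x1), x1 = True.
From the singleton clause (x4), x4 = True.
Suppose x6 = True.
From the singleton clause (¬x2), x2 = False.
From the singleton clause (¬x3), x3 = False.
All clauses are satisfied.
A satisfying assignment: x1 ↦ True,  x2 ↦ False,  x3 ↦ False,  x4 ↦ True,  x5 ↦ True,  x6 ↦ True,  x7 ↦ True,  x8 ↦ False.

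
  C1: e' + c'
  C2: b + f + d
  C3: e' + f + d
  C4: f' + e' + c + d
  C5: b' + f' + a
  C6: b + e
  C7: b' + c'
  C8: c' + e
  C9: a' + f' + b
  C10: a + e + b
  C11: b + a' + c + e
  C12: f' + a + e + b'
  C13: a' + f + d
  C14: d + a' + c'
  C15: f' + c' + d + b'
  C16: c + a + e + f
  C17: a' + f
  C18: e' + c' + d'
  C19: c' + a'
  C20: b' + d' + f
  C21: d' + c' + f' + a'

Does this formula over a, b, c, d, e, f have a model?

Yes, satisfiable

Branch on e: set e = 0.
From the singleton clause (b), b = 1.
From the singleton clause (c'), c = 0.
Branch on f: set f = 1.
From the singleton clause (a), a = 1.
No clause remains; d is free.
A satisfying assignment: a=1,  b=1,  c=0,  d=0,  e=0,  f=1.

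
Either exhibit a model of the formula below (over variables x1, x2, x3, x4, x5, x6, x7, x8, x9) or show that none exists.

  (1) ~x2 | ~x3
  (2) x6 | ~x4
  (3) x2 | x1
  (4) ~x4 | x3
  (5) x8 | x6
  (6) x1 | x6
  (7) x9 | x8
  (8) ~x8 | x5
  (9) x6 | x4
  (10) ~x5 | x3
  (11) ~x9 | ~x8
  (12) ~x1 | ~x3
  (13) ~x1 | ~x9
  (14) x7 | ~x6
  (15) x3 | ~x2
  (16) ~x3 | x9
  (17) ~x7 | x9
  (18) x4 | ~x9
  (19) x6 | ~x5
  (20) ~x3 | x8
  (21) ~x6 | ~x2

Branch on x2: set x2 = 0.
(x1) alone gives x1 = 1.
(~x3) alone gives x3 = 0.
(~x4) alone gives x4 = 0.
(x6) alone gives x6 = 1.
(~x5) alone gives x5 = 0.
(~x8) alone gives x8 = 0.
(x9) alone gives x9 = 1.
Now (~x9) is unsatisfied and unit — conflict.
Undo x2 and try x2 = 1.
(~x3) alone gives x3 = 0.
Now (x3) is unsatisfied and unit — conflict.
Either choice for x2 ends in contradiction.

UNSATISFIABLE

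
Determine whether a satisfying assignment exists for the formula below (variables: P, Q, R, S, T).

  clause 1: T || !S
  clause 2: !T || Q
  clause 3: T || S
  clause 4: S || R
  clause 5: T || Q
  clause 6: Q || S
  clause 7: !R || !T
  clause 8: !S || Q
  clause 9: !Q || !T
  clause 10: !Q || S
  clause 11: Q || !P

Try T = true.
(Q) alone gives Q = true.
But (!Q) is also a unit clause — contradiction.
That branch fails; take T = false instead.
(!S) alone gives S = false.
But (S) is also a unit clause — contradiction.
Neither T = true nor T = false works.
No assignment satisfies every clause.

Unsatisfiable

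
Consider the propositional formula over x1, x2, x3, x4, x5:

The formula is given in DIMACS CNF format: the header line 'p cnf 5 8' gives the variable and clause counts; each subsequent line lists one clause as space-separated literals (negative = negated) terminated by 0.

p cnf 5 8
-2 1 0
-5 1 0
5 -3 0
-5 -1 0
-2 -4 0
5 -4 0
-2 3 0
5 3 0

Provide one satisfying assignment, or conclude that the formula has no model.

UNSATISFIABLE

Try x2 = False.
Try x5 = False.
(¬x3) alone gives x3 = False.
Now (x3) is unsatisfied and unit — conflict.
Backtrack on x5: now try x5 = True.
(x1) alone gives x1 = True.
Now (¬x1) is unsatisfied and unit — conflict.
Both values of x5 lead to a conflict.
Backtrack on x2: now try x2 = True.
(x1) alone gives x1 = True.
(¬x5) alone gives x5 = False.
(¬x3) alone gives x3 = False.
Now (x3) is unsatisfied and unit — conflict.
Both values of x2 lead to a conflict.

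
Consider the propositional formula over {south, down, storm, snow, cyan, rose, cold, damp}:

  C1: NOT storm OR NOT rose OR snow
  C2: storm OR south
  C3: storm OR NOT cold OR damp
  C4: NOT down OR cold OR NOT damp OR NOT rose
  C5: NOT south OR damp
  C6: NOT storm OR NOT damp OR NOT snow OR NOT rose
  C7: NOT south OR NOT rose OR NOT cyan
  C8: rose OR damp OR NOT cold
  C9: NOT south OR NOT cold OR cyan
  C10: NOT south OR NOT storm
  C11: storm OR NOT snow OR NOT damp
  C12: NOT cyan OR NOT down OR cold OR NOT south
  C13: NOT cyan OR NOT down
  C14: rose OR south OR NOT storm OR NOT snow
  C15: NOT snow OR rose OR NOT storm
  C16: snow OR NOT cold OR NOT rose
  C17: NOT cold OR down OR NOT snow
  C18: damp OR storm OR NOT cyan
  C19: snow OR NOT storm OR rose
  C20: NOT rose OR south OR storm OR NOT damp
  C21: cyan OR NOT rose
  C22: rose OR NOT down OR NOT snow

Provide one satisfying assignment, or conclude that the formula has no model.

Suppose storm = false.
Unit clause (south) forces south = true.
Unit clause (damp) forces damp = true.
Unit clause (NOT snow) forces snow = false.
Suppose rose = false.
Suppose cold = false.
Suppose cyan = false.
No clause remains; down is free.

south=true,  down=true,  storm=false,  snow=false,  cyan=false,  rose=false,  cold=false,  damp=true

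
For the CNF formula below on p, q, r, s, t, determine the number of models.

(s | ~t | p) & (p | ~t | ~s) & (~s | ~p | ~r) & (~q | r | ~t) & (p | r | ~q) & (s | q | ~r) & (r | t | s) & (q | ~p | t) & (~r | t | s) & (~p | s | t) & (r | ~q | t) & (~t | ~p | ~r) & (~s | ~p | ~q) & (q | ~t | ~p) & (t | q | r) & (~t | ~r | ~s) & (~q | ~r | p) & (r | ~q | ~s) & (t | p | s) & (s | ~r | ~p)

There are 2^5 = 32 truth assignments over (p, q, r, s, t).
Split on r. With r = 1, the clauses containing r are satisfied and ~r drops from the rest; 1 of the 2^4 = 16 assignments to the other variables satisfy what remains.
With r = 0, by the same count on the reduced clause set, 0 assignments work.
Total: 1 + 0 = 1.

1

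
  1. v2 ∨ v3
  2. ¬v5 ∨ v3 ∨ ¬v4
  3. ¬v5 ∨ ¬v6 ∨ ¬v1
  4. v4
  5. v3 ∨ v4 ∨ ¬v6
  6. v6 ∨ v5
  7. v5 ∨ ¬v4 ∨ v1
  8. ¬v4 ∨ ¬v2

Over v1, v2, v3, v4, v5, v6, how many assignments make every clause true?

There are 2^6 = 64 truth assignments over (v1, v2, v3, v4, v5, v6).
Split on v6. With v6 = True, the clauses containing v6 are satisfied and ¬v6 drops from the rest; 2 of the 2^5 = 32 assignments to the other variables satisfy what remains.
With v6 = False, by the same count on the reduced clause set, 2 assignments work.
(One model: v1=F, v2=F, v3=T, v4=T, v5=T, v6=F.)
Total: 2 + 2 = 4.

4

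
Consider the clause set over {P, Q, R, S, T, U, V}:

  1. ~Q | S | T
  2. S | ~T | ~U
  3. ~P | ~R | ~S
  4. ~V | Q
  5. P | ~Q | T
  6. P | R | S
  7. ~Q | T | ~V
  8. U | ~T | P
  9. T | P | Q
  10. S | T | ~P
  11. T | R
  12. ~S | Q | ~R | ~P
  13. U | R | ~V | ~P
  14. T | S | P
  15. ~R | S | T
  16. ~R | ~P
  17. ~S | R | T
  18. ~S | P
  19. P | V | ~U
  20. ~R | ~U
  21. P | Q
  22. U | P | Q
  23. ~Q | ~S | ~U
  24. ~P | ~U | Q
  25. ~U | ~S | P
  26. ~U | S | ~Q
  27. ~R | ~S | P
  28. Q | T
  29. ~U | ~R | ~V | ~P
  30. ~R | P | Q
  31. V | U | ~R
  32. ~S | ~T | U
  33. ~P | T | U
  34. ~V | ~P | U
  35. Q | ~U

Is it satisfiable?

Case V = 0:
Case T = 1:
Case S = 0:
The clause (~U) is unit, so U = 0.
The clause (P) is unit, so P = 1.
The clause (~R) is unit, so R = 0.
Every clause is now satisfied; Q is unconstrained.
A satisfying assignment: P=1; Q=0; R=0; S=0; T=1; U=0; V=0.

Yes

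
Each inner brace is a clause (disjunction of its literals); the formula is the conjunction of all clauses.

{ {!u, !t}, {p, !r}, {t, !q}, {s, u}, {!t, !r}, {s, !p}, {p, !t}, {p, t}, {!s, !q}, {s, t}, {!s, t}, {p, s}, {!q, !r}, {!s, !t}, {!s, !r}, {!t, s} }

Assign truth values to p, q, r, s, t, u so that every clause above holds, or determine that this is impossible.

Branch on u: set u = false.
From the singleton clause (s), s = true.
From the singleton clause (!q), q = false.
From the singleton clause (t), t = true.
Now (!t) is unsatisfied and unit — conflict.
Backtrack on u: now try u = true.
From the singleton clause (!t), t = false.
From the singleton clause (!q), q = false.
From the singleton clause (p), p = true.
From the singleton clause (s), s = true.
Now (!s) is unsatisfied and unit — conflict.
Both values of u lead to a conflict.

UNSATISFIABLE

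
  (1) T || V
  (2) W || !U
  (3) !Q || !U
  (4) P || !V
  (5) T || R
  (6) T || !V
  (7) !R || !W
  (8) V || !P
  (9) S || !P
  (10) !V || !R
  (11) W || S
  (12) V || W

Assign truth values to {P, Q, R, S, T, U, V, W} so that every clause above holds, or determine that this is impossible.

Suppose T = true.
Suppose W = true.
The clause (!R) is unit, so R = false.
Suppose Q = false.
Suppose P = false.
The clause (!V) is unit, so V = false.
Every clause is now satisfied; S, U are unconstrained.

P=false; Q=false; R=false; S=false; T=true; U=false; V=false; W=true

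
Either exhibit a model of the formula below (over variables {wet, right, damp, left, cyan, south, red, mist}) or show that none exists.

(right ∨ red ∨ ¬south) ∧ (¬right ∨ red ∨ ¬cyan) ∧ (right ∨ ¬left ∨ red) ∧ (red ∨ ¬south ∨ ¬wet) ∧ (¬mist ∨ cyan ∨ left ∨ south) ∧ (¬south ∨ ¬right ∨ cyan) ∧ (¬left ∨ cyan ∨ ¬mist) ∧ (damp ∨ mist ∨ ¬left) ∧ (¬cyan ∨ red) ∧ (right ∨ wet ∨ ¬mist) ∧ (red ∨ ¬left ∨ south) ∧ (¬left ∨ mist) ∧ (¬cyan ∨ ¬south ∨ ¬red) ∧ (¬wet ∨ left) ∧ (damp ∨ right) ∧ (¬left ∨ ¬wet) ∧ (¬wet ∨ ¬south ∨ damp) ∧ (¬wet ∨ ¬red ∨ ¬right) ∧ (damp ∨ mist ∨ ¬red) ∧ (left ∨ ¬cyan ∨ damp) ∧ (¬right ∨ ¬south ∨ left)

Branch on cyan: set cyan = True.
From the singleton clause (red), red = True.
From the singleton clause (¬south), south = False.
Branch on left: set left = False.
From the singleton clause (¬wet), wet = False.
From the singleton clause (damp), damp = True.
Branch on right: set right = False.
From the singleton clause (¬mist), mist = False.
All clauses are satisfied.

wet=False; right=False; damp=True; left=False; cyan=True; south=False; red=True; mist=False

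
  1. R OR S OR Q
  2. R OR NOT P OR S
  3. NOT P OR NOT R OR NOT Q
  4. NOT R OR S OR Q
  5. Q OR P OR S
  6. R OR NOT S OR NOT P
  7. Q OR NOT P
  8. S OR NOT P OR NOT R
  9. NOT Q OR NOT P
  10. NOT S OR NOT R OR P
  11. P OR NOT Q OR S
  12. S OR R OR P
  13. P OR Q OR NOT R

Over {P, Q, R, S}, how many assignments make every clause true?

There are 2^4 = 16 truth assignments over (P, Q, R, S).
Check each against the 13 clauses (columns in the order P, Q, R, S):
  F F F F  ✗ fails (R OR S OR Q)
  F F F T  ✓ satisfies all
  F F T F  ✗ fails (NOT R OR S OR Q)
  F F T T  ✗ fails (NOT S OR NOT R OR P)
  F T F F  ✗ fails (P OR NOT Q OR S)
  F T F T  ✓ satisfies all
  F T T F  ✗ fails (P OR NOT Q OR S)
  F T T T  ✗ fails (NOT S OR NOT R OR P)
  T F F F  ✗ fails (R OR S OR Q)
  T F F T  ✗ fails (R OR NOT S OR NOT P)
  T F T F  ✗ fails (NOT R OR S OR Q)
  T F T T  ✗ fails (Q OR NOT P)
  T T F F  ✗ fails (R OR NOT P OR S)
  T T F T  ✗ fails (R OR NOT S OR NOT P)
  T T T F  ✗ fails (NOT P OR NOT R OR NOT Q)
  T T T T  ✗ fails (NOT P OR NOT R OR NOT Q)
2 of the 16 rows are models.

2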